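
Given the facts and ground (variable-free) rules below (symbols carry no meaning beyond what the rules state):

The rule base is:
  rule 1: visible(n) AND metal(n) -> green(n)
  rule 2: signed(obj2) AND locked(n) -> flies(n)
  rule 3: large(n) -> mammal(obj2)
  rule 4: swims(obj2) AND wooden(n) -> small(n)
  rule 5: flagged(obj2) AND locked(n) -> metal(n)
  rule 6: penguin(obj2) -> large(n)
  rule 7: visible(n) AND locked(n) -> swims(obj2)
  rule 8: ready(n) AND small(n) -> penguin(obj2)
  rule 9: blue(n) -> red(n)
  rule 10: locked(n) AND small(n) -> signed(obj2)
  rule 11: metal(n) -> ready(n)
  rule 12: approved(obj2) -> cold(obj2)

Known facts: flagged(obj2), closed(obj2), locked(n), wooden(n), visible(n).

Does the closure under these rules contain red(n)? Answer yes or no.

no

Round 1 fires rule 5, rule 7, giving metal(n), swims(obj2).
Round 2 fires rule 1, rule 4, rule 11, giving green(n), small(n), ready(n).
Round 3 fires rule 8, rule 10, giving penguin(obj2), signed(obj2).
Round 4 fires rule 2, rule 6, giving flies(n), large(n).
Round 5 fires rule 3, giving mammal(obj2).
Fixed point reached. red(n) is concluded only by rule 9; rule 9 needs blue(n) (never derived).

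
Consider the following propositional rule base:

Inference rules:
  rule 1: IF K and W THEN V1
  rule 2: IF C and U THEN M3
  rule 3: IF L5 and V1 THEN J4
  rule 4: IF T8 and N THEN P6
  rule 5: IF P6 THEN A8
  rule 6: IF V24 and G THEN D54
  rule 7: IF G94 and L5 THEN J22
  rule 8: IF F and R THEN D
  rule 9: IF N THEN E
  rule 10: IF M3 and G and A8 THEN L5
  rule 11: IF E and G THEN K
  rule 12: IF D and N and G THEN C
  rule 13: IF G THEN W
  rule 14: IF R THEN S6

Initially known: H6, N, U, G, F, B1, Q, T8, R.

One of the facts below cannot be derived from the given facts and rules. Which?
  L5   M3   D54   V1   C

[1] rule 4 [IF T8 and N THEN P6]; rule 8 [IF F and R THEN D]; rule 9 [IF N THEN E]; rule 13 [IF G THEN W]; rule 14 [IF R THEN S6]. ⇒ new: P6, D, E, W, S6.
[2] rule 5 [IF P6 THEN A8]; rule 11 [IF E and G THEN K]; rule 12 [IF D and N and G THEN C]. ⇒ new: A8, K, C.
[3] rule 1 [IF K and W THEN V1]; rule 2 [IF C and U THEN M3]. ⇒ new: V1, M3.
[4] rule 10 [IF M3 and G and A8 THEN L5]. ⇒ new: L5.
[5] rule 3 [IF L5 and V1 THEN J4]. ⇒ new: J4.
Derived: L5 (round 4), M3 (round 3), V1 (round 3), C (round 2). D54 never appears in any round.

D54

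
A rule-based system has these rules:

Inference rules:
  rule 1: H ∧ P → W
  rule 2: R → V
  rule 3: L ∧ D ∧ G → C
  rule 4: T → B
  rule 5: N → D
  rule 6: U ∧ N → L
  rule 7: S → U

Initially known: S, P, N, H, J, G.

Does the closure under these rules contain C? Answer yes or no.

Round 1 — rule 1, rule 5, rule 7, derive W, D, U.
Round 2 — rule 6, derive L.
Round 3 — rule 3, derive C.
C appears in round 3, so it is derivable.

yes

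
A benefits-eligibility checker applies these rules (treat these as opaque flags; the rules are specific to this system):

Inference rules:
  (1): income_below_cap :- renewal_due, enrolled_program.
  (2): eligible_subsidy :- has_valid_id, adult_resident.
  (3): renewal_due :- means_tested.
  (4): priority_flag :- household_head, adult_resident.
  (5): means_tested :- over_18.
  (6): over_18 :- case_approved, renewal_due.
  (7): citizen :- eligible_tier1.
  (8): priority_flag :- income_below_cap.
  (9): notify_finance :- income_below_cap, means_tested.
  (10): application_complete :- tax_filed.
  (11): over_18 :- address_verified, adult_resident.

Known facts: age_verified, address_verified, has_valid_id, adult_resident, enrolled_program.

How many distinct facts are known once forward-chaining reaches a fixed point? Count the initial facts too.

[1] (2) [eligible_subsidy :- has_valid_id, adult_resident.]; (11) [over_18 :- address_verified, adult_resident.]. ⇒ new: eligible_subsidy, over_18.
[2] (5) [means_tested :- over_18.]. ⇒ new: means_tested.
[3] (3) [renewal_due :- means_tested.]. ⇒ new: renewal_due.
[4] (1) [income_below_cap :- renewal_due, enrolled_program.]. ⇒ new: income_below_cap.
[5] (8) [priority_flag :- income_below_cap.]; (9) [notify_finance :- income_below_cap, means_tested.]. ⇒ new: priority_flag, notify_finance.
Closure: {address_verified, adult_resident, age_verified, eligible_subsidy, enrolled_program, has_valid_id, income_below_cap, means_tested, notify_finance, over_18, priority_flag, renewal_due} — 12 facts.

12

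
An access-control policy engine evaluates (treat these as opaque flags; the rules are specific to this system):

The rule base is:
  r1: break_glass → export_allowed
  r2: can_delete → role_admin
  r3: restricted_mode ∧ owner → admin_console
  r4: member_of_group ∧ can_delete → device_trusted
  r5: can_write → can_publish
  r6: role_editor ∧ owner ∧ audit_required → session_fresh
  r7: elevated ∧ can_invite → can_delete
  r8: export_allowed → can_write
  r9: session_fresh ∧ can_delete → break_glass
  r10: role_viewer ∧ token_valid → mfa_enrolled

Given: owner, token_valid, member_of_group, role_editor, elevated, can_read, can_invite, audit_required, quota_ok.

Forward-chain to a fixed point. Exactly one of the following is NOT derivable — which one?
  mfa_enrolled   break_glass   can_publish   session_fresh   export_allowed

Round 1 fires r6, r7, giving session_fresh, can_delete.
Round 2 fires r2, r4, r9, giving role_admin, device_trusted, break_glass.
Round 3 fires r1, giving export_allowed.
Round 4 fires r8, giving can_write.
Round 5 fires r5, giving can_publish.
Derived: break_glass (round 2), export_allowed (round 3), session_fresh (round 1), can_publish (round 5). mfa_enrolled never appears in any round.

mfa_enrolled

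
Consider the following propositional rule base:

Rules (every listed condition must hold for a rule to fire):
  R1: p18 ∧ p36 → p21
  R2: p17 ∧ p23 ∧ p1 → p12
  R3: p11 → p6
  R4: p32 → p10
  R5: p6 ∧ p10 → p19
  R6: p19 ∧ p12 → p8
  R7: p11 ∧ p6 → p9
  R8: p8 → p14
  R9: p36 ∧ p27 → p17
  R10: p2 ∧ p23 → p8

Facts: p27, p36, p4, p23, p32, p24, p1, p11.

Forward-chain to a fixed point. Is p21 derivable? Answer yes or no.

no

Round 1: R3 [p11 → p6]; R4 [p32 → p10]; R9 [p36 ∧ p27 → p17]. New: p6, p10, p17.
Round 2: R2 [p17 ∧ p23 ∧ p1 → p12]; R5 [p6 ∧ p10 → p19]; R7 [p11 ∧ p6 → p9]. New: p12, p19, p9.
Round 3: R6 [p19 ∧ p12 → p8]. New: p8.
Round 4: R8 [p8 → p14]. New: p14.
Fixed point reached. p21 is concluded only by R1; R1 needs p18 (never derived).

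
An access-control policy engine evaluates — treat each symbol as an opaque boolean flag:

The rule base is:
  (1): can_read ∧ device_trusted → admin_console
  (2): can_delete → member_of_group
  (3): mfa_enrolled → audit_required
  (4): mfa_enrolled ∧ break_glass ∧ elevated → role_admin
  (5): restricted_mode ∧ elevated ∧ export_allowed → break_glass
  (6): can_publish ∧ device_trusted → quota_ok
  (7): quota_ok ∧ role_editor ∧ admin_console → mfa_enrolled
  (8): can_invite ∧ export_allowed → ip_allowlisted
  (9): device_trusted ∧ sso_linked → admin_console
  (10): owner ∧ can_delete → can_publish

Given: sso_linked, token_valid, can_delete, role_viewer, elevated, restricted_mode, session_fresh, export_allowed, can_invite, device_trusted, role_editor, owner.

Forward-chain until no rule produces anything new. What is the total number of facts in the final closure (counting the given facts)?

Round 1: (2) [can_delete → member_of_group]; (5) [restricted_mode ∧ elevated ∧ export_allowed → break_glass]; (8) [can_invite ∧ export_allowed → ip_allowlisted]; (9) [device_trusted ∧ sso_linked → admin_console]; (10) [owner ∧ can_delete → can_publish]. Adds member_of_group, break_glass, ip_allowlisted, admin_console, can_publish.
Round 2: (6) [can_publish ∧ device_trusted → quota_ok]. Adds quota_ok.
Round 3: (7) [quota_ok ∧ role_editor ∧ admin_console → mfa_enrolled]. Adds mfa_enrolled.
Round 4: (3) [mfa_enrolled → audit_required]; (4) [mfa_enrolled ∧ break_glass ∧ elevated → role_admin]. Adds audit_required, role_admin.
Closure: {admin_console, audit_required, break_glass, can_delete, can_invite, can_publish, device_trusted, elevated, export_allowed, ip_allowlisted, member_of_group, mfa_enrolled, owner, quota_ok, restricted_mode, role_admin, role_editor, role_viewer, session_fresh, sso_linked, token_valid} — 21 facts.

21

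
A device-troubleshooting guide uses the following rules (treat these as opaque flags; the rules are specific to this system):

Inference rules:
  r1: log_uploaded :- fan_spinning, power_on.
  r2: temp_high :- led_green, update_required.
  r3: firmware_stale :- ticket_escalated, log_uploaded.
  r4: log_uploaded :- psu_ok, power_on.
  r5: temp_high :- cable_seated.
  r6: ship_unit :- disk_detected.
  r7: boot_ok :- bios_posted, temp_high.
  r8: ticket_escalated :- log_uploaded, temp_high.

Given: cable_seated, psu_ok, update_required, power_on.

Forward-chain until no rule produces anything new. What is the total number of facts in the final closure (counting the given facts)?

Round 1 fires r4, r5, giving log_uploaded, temp_high.
Round 2 fires r8, giving ticket_escalated.
Round 3 fires r3, giving firmware_stale.
Closure: {cable_seated, firmware_stale, log_uploaded, power_on, psu_ok, temp_high, ticket_escalated, update_required} — 8 facts.

8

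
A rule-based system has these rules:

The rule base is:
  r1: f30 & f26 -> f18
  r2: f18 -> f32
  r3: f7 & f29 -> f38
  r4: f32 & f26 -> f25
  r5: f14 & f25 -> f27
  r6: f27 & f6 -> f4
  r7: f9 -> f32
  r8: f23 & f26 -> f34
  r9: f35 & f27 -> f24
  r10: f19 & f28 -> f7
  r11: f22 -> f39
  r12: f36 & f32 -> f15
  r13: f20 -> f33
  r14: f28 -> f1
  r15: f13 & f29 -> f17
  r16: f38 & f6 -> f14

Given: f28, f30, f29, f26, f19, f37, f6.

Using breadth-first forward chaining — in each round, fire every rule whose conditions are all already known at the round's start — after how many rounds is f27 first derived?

4

Round 1: r1 [f30 & f26 -> f18]; r10 [f19 & f28 -> f7]; r14 [f28 -> f1]. Adds f18, f7, f1.
Round 2: r2 [f18 -> f32]; r3 [f7 & f29 -> f38]. Adds f32, f38.
Round 3: r4 [f32 & f26 -> f25]; r16 [f38 & f6 -> f14]. Adds f25, f14.
Round 4: r5 [f14 & f25 -> f27]. Adds f27.
f27 first appears in round 4.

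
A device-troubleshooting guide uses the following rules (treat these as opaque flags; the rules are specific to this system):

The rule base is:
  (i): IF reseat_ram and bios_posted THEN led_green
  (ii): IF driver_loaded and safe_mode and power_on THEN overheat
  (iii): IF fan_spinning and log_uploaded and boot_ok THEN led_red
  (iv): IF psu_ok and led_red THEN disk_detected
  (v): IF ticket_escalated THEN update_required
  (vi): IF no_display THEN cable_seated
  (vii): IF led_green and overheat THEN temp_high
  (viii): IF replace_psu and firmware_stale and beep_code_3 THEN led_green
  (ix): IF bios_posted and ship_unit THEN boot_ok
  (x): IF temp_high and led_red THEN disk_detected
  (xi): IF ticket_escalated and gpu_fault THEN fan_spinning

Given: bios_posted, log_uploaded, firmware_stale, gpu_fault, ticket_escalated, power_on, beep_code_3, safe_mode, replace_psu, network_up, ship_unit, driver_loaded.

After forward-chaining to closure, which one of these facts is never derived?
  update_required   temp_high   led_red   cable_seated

Round 1 fires (ii), (v), (viii), (ix), (xi), giving overheat, update_required, led_green, boot_ok, fan_spinning.
Round 2 fires (iii), (vii), giving led_red, temp_high.
Round 3 fires (x), giving disk_detected.
Derived: led_red (round 2), update_required (round 1), temp_high (round 2). cable_seated never appears in any round.

cable_seated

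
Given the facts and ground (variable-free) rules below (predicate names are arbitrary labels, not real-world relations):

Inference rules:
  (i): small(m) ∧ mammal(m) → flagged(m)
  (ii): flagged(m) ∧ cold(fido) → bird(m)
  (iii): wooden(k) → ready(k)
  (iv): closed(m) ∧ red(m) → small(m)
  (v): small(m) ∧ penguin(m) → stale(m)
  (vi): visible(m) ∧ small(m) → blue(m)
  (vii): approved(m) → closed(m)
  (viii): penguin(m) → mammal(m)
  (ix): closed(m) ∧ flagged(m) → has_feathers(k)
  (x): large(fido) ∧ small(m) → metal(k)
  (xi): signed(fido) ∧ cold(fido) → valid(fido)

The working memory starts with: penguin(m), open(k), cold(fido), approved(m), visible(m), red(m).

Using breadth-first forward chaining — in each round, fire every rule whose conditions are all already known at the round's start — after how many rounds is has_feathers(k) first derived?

Round 1: (vii) [approved(m) → closed(m)]; (viii) [penguin(m) → mammal(m)]. New: closed(m), mammal(m).
Round 2: (iv) [closed(m) ∧ red(m) → small(m)]. New: small(m).
Round 3: (i) [small(m) ∧ mammal(m) → flagged(m)]; (v) [small(m) ∧ penguin(m) → stale(m)]; (vi) [visible(m) ∧ small(m) → blue(m)]. New: flagged(m), stale(m), blue(m).
Round 4: (ii) [flagged(m) ∧ cold(fido) → bird(m)]; (ix) [closed(m) ∧ flagged(m) → has_feathers(k)]. New: bird(m), has_feathers(k).
has_feathers(k) first appears in round 4.

4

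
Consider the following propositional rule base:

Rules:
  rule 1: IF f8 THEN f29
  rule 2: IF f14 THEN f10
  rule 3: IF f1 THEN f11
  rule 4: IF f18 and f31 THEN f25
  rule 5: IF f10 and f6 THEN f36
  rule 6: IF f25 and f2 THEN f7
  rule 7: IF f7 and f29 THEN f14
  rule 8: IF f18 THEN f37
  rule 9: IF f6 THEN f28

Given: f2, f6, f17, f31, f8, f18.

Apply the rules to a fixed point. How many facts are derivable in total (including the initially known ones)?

14

Round 1: rule 1 [IF f8 THEN f29]; rule 4 [IF f18 and f31 THEN f25]; rule 8 [IF f18 THEN f37]; rule 9 [IF f6 THEN f28]. New: f29, f25, f37, f28.
Round 2: rule 6 [IF f25 and f2 THEN f7]. New: f7.
Round 3: rule 7 [IF f7 and f29 THEN f14]. New: f14.
Round 4: rule 2 [IF f14 THEN f10]. New: f10.
Round 5: rule 5 [IF f10 and f6 THEN f36]. New: f36.
Closure: {f10, f14, f17, f18, f2, f25, f28, f29, f31, f36, f37, f6, f7, f8} — 14 facts.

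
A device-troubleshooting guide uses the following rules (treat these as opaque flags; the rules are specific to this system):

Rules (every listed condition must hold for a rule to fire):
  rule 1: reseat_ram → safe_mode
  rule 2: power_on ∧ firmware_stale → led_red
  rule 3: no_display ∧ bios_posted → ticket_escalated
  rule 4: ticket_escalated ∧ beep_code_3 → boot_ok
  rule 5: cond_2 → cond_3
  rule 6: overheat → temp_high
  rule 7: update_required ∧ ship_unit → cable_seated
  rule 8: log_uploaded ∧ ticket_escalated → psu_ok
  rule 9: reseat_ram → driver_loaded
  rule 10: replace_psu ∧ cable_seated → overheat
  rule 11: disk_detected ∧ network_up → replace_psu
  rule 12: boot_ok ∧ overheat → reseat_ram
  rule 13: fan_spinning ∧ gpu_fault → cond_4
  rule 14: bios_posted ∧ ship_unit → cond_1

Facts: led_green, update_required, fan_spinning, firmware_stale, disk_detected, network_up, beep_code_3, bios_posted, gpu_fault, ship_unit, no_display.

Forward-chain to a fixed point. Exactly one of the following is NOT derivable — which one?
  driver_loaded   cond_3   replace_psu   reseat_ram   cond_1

[1] rule 3 [no_display ∧ bios_posted → ticket_escalated]; rule 7 [update_required ∧ ship_unit → cable_seated]; rule 11 [disk_detected ∧ network_up → replace_psu]; rule 13 [fan_spinning ∧ gpu_fault → cond_4]; rule 14 [bios_posted ∧ ship_unit → cond_1]. ⇒ new: ticket_escalated, cable_seated, replace_psu, cond_4, cond_1.
[2] rule 4 [ticket_escalated ∧ beep_code_3 → boot_ok]; rule 10 [replace_psu ∧ cable_seated → overheat]. ⇒ new: boot_ok, overheat.
[3] rule 6 [overheat → temp_high]; rule 12 [boot_ok ∧ overheat → reseat_ram]. ⇒ new: temp_high, reseat_ram.
[4] rule 1 [reseat_ram → safe_mode]; rule 9 [reseat_ram → driver_loaded]. ⇒ new: safe_mode, driver_loaded.
Derived: driver_loaded (round 4), reseat_ram (round 3), cond_1 (round 1), replace_psu (round 1). cond_3 never appears in any round.

cond_3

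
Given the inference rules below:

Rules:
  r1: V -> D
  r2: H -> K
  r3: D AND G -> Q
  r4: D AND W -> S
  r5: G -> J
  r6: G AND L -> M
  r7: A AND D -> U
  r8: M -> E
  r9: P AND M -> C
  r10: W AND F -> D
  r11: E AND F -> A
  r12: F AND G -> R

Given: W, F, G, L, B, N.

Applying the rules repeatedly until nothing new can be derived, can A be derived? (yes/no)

yes

Round 1 fires r5, r6, r10, r12, giving J, M, D, R.
Round 2 fires r3, r4, r8, giving Q, S, E.
Round 3 fires r11, giving A.
Round 4 fires r7, giving U.
A appears in round 3, so it is derivable.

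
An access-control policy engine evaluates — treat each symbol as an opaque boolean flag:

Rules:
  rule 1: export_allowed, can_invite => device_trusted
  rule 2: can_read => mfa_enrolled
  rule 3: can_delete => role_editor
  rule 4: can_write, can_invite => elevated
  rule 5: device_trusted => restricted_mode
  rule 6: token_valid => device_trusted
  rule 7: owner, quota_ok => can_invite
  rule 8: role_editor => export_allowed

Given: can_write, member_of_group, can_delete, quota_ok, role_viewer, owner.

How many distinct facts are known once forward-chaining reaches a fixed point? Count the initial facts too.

12

Round 1: rule 3 [can_delete => role_editor]; rule 7 [owner, quota_ok => can_invite]. Adds role_editor, can_invite.
Round 2: rule 4 [can_write, can_invite => elevated]; rule 8 [role_editor => export_allowed]. Adds elevated, export_allowed.
Round 3: rule 1 [export_allowed, can_invite => device_trusted]. Adds device_trusted.
Round 4: rule 5 [device_trusted => restricted_mode]. Adds restricted_mode.
Closure: {can_delete, can_invite, can_write, device_trusted, elevated, export_allowed, member_of_group, owner, quota_ok, restricted_mode, role_editor, role_viewer} — 12 facts.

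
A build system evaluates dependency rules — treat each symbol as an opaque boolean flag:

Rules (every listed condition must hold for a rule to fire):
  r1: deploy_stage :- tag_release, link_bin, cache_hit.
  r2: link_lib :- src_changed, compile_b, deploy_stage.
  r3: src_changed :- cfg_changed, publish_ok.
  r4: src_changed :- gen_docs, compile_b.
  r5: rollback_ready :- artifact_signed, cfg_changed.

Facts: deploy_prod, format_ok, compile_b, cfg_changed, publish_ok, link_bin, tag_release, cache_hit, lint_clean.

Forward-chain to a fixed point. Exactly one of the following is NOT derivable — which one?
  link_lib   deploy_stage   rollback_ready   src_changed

rollback_ready

Round 1 fires r1, r3, giving deploy_stage, src_changed.
Round 2 fires r2, giving link_lib.
Derived: deploy_stage (round 1), src_changed (round 1), link_lib (round 2). rollback_ready never appears in any round.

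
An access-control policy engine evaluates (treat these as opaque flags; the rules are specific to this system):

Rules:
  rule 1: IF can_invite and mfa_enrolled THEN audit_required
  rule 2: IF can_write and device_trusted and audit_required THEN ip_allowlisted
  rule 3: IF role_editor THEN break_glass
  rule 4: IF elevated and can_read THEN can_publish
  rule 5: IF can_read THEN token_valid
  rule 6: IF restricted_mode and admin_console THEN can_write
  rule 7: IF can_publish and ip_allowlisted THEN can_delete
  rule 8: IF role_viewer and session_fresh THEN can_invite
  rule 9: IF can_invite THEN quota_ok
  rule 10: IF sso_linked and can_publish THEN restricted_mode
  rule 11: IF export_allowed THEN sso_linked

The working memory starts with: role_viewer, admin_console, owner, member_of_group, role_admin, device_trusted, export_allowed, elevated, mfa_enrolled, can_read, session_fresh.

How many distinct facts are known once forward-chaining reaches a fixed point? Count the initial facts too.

21

[1] rule 4 [IF elevated and can_read THEN can_publish]; rule 5 [IF can_read THEN token_valid]; rule 8 [IF role_viewer and session_fresh THEN can_invite]; rule 11 [IF export_allowed THEN sso_linked]. ⇒ new: can_publish, token_valid, can_invite, sso_linked.
[2] rule 1 [IF can_invite and mfa_enrolled THEN audit_required]; rule 9 [IF can_invite THEN quota_ok]; rule 10 [IF sso_linked and can_publish THEN restricted_mode]. ⇒ new: audit_required, quota_ok, restricted_mode.
[3] rule 6 [IF restricted_mode and admin_console THEN can_write]. ⇒ new: can_write.
[4] rule 2 [IF can_write and device_trusted and audit_required THEN ip_allowlisted]. ⇒ new: ip_allowlisted.
[5] rule 7 [IF can_publish and ip_allowlisted THEN can_delete]. ⇒ new: can_delete.
Closure: {admin_console, audit_required, can_delete, can_invite, can_publish, can_read, can_write, device_trusted, elevated, export_allowed, ip_allowlisted, member_of_group, mfa_enrolled, owner, quota_ok, restricted_mode, role_admin, role_viewer, session_fresh, sso_linked, token_valid} — 21 facts.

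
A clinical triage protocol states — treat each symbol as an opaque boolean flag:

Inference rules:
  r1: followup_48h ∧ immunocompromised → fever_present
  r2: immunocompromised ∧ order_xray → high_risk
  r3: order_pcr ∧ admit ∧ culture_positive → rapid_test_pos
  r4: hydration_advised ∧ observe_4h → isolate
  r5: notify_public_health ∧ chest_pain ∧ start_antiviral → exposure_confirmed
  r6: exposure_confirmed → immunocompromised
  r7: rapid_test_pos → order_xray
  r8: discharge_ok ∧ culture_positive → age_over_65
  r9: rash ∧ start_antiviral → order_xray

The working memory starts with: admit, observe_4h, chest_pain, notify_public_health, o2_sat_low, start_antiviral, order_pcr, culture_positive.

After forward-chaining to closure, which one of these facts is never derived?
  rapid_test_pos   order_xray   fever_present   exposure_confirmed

fever_present

Round 1: r3 [order_pcr ∧ admit ∧ culture_positive → rapid_test_pos]; r5 [notify_public_health ∧ chest_pain ∧ start_antiviral → exposure_confirmed]. New: rapid_test_pos, exposure_confirmed.
Round 2: r6 [exposure_confirmed → immunocompromised]; r7 [rapid_test_pos → order_xray]. New: immunocompromised, order_xray.
Round 3: r2 [immunocompromised ∧ order_xray → high_risk]. New: high_risk.
Derived: rapid_test_pos (round 1), exposure_confirmed (round 1), order_xray (round 2). fever_present never appears in any round.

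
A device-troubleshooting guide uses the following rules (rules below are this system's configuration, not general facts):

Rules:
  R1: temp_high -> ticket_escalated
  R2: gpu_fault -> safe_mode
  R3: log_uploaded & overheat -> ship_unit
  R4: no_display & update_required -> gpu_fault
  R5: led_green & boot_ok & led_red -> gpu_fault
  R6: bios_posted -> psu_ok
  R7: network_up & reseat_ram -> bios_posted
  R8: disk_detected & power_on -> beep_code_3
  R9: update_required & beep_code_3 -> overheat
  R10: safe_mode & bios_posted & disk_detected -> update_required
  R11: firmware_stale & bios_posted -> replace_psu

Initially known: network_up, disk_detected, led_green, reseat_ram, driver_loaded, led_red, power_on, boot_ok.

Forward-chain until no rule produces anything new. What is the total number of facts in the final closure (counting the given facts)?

15

Round 1 — R5, R7, R8, derive gpu_fault, bios_posted, beep_code_3.
Round 2 — R2, R6, derive safe_mode, psu_ok.
Round 3 — R10, derive update_required.
Round 4 — R9, derive overheat.
Closure: {beep_code_3, bios_posted, boot_ok, disk_detected, driver_loaded, gpu_fault, led_green, led_red, network_up, overheat, power_on, psu_ok, reseat_ram, safe_mode, update_required} — 15 facts.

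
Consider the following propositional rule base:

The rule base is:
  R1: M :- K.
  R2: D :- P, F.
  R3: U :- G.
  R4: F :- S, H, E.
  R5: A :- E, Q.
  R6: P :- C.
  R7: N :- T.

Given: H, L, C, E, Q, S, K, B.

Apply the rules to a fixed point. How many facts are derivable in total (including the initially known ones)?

13

Round 1: R1 [M :- K.]; R4 [F :- S, H, E.]; R5 [A :- E, Q.]; R6 [P :- C.]. New: M, F, A, P.
Round 2: R2 [D :- P, F.]. New: D.
Closure: {A, B, C, D, E, F, H, K, L, M, P, Q, S} — 13 facts.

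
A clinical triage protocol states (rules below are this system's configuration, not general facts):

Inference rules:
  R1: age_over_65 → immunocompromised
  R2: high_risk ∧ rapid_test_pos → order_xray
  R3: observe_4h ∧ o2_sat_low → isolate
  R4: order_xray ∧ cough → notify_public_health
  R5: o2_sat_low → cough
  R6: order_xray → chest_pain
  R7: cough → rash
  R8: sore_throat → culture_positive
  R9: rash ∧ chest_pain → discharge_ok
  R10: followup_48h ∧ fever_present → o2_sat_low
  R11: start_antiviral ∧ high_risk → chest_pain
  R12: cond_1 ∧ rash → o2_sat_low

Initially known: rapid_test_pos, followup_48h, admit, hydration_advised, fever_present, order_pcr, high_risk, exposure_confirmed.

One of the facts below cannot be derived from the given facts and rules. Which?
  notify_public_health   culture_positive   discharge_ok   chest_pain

culture_positive

Round 1: R2 [high_risk ∧ rapid_test_pos → order_xray]; R10 [followup_48h ∧ fever_present → o2_sat_low]. Adds order_xray, o2_sat_low.
Round 2: R5 [o2_sat_low → cough]; R6 [order_xray → chest_pain]. Adds cough, chest_pain.
Round 3: R4 [order_xray ∧ cough → notify_public_health]; R7 [cough → rash]. Adds notify_public_health, rash.
Round 4: R9 [rash ∧ chest_pain → discharge_ok]. Adds discharge_ok.
Derived: chest_pain (round 2), discharge_ok (round 4), notify_public_health (round 3). culture_positive never appears in any round.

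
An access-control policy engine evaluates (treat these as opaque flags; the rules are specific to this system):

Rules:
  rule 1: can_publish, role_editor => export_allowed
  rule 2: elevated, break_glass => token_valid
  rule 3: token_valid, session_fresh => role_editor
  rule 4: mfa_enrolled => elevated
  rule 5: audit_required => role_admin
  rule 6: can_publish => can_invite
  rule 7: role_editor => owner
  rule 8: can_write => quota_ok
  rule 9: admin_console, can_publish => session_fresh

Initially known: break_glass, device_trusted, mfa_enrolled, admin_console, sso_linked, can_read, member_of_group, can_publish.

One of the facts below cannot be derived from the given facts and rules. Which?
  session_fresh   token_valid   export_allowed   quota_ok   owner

quota_ok

Round 1: rule 4 [mfa_enrolled => elevated]; rule 6 [can_publish => can_invite]; rule 9 [admin_console, can_publish => session_fresh]. New: elevated, can_invite, session_fresh.
Round 2: rule 2 [elevated, break_glass => token_valid]. New: token_valid.
Round 3: rule 3 [token_valid, session_fresh => role_editor]. New: role_editor.
Round 4: rule 1 [can_publish, role_editor => export_allowed]; rule 7 [role_editor => owner]. New: export_allowed, owner.
Derived: export_allowed (round 4), token_valid (round 2), owner (round 4), session_fresh (round 1). quota_ok never appears in any round.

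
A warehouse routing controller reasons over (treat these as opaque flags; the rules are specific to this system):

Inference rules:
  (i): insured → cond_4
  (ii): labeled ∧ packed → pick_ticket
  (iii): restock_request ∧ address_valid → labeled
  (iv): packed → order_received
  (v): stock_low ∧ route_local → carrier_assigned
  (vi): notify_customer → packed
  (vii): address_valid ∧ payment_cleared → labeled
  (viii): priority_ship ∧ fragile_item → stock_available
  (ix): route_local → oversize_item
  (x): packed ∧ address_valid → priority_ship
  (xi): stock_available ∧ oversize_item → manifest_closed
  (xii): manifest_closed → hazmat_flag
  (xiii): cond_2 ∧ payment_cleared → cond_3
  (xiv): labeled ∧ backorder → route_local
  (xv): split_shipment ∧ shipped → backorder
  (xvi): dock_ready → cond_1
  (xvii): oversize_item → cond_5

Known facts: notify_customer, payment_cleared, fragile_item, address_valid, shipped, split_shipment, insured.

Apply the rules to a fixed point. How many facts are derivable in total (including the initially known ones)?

20

Round 1 — (i), (vi), (vii), (xv), derive cond_4, packed, labeled, backorder.
Round 2 — (ii), (iv), (x), (xiv), derive pick_ticket, order_received, priority_ship, route_local.
Round 3 — (viii), (ix), derive stock_available, oversize_item.
Round 4 — (xi), (xvii), derive manifest_closed, cond_5.
Round 5 — (xii), derive hazmat_flag.
Closure: {address_valid, backorder, cond_4, cond_5, fragile_item, hazmat_flag, insured, labeled, manifest_closed, notify_customer, order_received, oversize_item, packed, payment_cleared, pick_ticket, priority_ship, route_local, shipped, split_shipment, stock_available} — 20 facts.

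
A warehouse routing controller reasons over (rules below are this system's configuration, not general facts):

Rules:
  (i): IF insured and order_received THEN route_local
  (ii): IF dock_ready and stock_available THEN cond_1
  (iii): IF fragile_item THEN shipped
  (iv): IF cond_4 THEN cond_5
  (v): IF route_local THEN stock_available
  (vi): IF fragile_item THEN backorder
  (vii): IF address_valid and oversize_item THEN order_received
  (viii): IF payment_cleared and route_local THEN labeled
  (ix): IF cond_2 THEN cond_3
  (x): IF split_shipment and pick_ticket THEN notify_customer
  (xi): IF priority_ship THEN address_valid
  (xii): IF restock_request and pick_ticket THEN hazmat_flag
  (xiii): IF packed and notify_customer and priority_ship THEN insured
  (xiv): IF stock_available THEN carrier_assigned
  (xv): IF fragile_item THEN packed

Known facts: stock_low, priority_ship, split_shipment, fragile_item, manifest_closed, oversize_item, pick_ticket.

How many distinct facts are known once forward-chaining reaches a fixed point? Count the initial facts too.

17

Round 1 — (iii), (vi), (x), (xi), (xv), derive shipped, backorder, notify_customer, address_valid, packed.
Round 2 — (vii), (xiii), derive order_received, insured.
Round 3 — (i), derive route_local.
Round 4 — (v), derive stock_available.
Round 5 — (xiv), derive carrier_assigned.
Closure: {address_valid, backorder, carrier_assigned, fragile_item, insured, manifest_closed, notify_customer, order_received, oversize_item, packed, pick_ticket, priority_ship, route_local, shipped, split_shipment, stock_available, stock_low} — 17 facts.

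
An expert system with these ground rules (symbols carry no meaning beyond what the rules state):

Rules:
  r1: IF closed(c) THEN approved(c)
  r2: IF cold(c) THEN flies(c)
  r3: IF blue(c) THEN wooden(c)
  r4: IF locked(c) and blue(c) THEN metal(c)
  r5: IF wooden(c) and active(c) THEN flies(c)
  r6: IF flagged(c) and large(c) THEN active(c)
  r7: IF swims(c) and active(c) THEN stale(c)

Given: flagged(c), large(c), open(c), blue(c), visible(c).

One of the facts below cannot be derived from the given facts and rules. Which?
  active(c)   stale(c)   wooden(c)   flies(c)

[1] r3 [IF blue(c) THEN wooden(c)]; r6 [IF flagged(c) and large(c) THEN active(c)]. ⇒ new: wooden(c), active(c).
[2] r5 [IF wooden(c) and active(c) THEN flies(c)]. ⇒ new: flies(c).
Derived: wooden(c) (round 1), active(c) (round 1), flies(c) (round 2). stale(c) never appears in any round.

stale(c)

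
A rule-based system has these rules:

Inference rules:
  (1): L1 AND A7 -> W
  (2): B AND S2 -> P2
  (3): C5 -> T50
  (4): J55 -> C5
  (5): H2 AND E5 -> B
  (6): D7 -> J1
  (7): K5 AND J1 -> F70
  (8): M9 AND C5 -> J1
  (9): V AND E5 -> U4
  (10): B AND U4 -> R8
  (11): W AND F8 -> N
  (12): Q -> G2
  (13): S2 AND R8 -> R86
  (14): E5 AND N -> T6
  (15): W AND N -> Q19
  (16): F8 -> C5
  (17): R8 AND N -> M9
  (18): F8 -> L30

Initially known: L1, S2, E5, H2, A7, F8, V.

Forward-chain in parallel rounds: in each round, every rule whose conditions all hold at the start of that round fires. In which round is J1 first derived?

[1] (1) [L1 AND A7 -> W]; (5) [H2 AND E5 -> B]; (9) [V AND E5 -> U4]; (16) [F8 -> C5]; (18) [F8 -> L30]. ⇒ new: W, B, U4, C5, L30.
[2] (2) [B AND S2 -> P2]; (3) [C5 -> T50]; (10) [B AND U4 -> R8]; (11) [W AND F8 -> N]. ⇒ new: P2, T50, R8, N.
[3] (13) [S2 AND R8 -> R86]; (14) [E5 AND N -> T6]; (15) [W AND N -> Q19]; (17) [R8 AND N -> M9]. ⇒ new: R86, T6, Q19, M9.
[4] (8) [M9 AND C5 -> J1]. ⇒ new: J1.
J1 first appears in round 4.

4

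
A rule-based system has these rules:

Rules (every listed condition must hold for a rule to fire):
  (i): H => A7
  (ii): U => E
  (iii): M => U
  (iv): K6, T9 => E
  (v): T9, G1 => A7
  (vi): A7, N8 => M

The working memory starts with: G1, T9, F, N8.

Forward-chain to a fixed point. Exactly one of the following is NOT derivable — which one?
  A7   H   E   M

Round 1 fires (v), giving A7.
Round 2 fires (vi), giving M.
Round 3 fires (iii), giving U.
Round 4 fires (ii), giving E.
Derived: A7 (round 1), E (round 4), M (round 2). H never appears in any round.

H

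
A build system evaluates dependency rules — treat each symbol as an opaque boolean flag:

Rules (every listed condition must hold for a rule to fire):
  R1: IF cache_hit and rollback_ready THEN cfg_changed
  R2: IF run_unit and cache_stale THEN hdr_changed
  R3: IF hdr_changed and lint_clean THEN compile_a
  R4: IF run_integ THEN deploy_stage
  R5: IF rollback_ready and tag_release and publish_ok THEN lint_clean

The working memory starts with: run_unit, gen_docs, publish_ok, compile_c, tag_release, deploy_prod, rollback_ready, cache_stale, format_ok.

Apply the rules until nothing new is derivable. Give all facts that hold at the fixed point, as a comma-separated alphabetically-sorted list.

cache_stale, compile_a, compile_c, deploy_prod, format_ok, gen_docs, hdr_changed, lint_clean, publish_ok, rollback_ready, run_unit, tag_release

Round 1 — R2, R5, derive hdr_changed, lint_clean.
Round 2 — R3, derive compile_a.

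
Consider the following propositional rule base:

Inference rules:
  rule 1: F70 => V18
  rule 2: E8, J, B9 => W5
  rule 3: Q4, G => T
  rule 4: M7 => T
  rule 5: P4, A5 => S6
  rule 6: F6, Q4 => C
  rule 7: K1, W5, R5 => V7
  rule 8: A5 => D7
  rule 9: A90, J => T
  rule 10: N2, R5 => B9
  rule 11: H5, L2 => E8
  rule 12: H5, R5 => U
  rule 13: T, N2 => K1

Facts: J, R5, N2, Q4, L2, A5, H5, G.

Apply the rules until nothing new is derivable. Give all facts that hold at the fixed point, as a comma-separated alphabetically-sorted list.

Round 1 — rule 3, rule 8, rule 10, rule 11, rule 12, derive T, D7, B9, E8, U.
Round 2 — rule 2, rule 13, derive W5, K1.
Round 3 — rule 7, derive V7.

A5, B9, D7, E8, G, H5, J, K1, L2, N2, Q4, R5, T, U, V7, W5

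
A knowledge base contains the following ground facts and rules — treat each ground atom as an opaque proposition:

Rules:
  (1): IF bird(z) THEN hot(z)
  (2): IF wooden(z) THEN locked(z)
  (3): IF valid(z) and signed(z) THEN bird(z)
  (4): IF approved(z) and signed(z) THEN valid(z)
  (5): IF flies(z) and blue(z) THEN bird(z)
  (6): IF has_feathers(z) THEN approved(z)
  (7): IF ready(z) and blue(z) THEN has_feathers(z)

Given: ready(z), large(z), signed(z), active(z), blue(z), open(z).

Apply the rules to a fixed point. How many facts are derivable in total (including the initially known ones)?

11

Round 1 — (7), derive has_feathers(z).
Round 2 — (6), derive approved(z).
Round 3 — (4), derive valid(z).
Round 4 — (3), derive bird(z).
Round 5 — (1), derive hot(z).
Closure: {active(z), approved(z), bird(z), blue(z), has_feathers(z), hot(z), large(z), open(z), ready(z), signed(z), valid(z)} — 11 facts.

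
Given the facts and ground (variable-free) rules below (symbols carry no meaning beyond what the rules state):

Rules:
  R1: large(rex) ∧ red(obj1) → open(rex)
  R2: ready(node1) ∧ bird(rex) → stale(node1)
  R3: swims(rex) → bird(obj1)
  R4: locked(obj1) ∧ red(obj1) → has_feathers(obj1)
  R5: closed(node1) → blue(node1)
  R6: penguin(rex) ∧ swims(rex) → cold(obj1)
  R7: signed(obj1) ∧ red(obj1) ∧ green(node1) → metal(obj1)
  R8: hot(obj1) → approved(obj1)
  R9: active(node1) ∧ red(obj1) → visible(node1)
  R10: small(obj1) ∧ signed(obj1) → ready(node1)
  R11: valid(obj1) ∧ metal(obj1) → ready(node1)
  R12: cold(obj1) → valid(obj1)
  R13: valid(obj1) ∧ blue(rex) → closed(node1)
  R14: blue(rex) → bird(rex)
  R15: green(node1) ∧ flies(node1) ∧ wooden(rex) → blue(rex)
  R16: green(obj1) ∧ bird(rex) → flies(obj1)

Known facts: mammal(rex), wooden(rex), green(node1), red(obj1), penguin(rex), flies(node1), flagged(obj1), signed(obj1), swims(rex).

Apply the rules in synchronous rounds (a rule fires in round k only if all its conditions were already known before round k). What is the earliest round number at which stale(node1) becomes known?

4

[1] R3 [swims(rex) → bird(obj1)]; R6 [penguin(rex) ∧ swims(rex) → cold(obj1)]; R7 [signed(obj1) ∧ red(obj1) ∧ green(node1) → metal(obj1)]; R15 [green(node1) ∧ flies(node1) ∧ wooden(rex) → blue(rex)]. ⇒ new: bird(obj1), cold(obj1), metal(obj1), blue(rex).
[2] R12 [cold(obj1) → valid(obj1)]; R14 [blue(rex) → bird(rex)]. ⇒ new: valid(obj1), bird(rex).
[3] R11 [valid(obj1) ∧ metal(obj1) → ready(node1)]; R13 [valid(obj1) ∧ blue(rex) → closed(node1)]. ⇒ new: ready(node1), closed(node1).
[4] R2 [ready(node1) ∧ bird(rex) → stale(node1)]; R5 [closed(node1) → blue(node1)]. ⇒ new: stale(node1), blue(node1).
stale(node1) first appears in round 4.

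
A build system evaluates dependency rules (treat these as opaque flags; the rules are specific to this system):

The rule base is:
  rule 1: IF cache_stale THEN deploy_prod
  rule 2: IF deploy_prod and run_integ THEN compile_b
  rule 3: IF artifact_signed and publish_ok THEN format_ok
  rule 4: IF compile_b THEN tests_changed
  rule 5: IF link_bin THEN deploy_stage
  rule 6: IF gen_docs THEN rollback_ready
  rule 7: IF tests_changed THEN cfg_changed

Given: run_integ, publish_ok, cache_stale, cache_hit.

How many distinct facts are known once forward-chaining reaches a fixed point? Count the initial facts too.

8

Round 1: rule 1 [IF cache_stale THEN deploy_prod]. Adds deploy_prod.
Round 2: rule 2 [IF deploy_prod and run_integ THEN compile_b]. Adds compile_b.
Round 3: rule 4 [IF compile_b THEN tests_changed]. Adds tests_changed.
Round 4: rule 7 [IF tests_changed THEN cfg_changed]. Adds cfg_changed.
Closure: {cache_hit, cache_stale, cfg_changed, compile_b, deploy_prod, publish_ok, run_integ, tests_changed} — 8 facts.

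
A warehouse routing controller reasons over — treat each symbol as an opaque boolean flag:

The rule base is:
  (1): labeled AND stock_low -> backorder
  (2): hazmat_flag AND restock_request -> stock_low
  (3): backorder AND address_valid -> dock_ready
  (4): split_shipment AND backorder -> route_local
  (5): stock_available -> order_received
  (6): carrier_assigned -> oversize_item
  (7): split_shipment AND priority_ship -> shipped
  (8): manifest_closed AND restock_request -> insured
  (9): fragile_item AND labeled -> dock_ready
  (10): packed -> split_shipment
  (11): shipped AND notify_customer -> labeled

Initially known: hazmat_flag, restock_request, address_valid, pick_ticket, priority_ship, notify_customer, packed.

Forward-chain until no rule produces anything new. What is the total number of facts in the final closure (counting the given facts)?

Round 1: (2) [hazmat_flag AND restock_request -> stock_low]; (10) [packed -> split_shipment]. New: stock_low, split_shipment.
Round 2: (7) [split_shipment AND priority_ship -> shipped]. New: shipped.
Round 3: (11) [shipped AND notify_customer -> labeled]. New: labeled.
Round 4: (1) [labeled AND stock_low -> backorder]. New: backorder.
Round 5: (3) [backorder AND address_valid -> dock_ready]; (4) [split_shipment AND backorder -> route_local]. New: dock_ready, route_local.
Closure: {address_valid, backorder, dock_ready, hazmat_flag, labeled, notify_customer, packed, pick_ticket, priority_ship, restock_request, route_local, shipped, split_shipment, stock_low} — 14 facts.

14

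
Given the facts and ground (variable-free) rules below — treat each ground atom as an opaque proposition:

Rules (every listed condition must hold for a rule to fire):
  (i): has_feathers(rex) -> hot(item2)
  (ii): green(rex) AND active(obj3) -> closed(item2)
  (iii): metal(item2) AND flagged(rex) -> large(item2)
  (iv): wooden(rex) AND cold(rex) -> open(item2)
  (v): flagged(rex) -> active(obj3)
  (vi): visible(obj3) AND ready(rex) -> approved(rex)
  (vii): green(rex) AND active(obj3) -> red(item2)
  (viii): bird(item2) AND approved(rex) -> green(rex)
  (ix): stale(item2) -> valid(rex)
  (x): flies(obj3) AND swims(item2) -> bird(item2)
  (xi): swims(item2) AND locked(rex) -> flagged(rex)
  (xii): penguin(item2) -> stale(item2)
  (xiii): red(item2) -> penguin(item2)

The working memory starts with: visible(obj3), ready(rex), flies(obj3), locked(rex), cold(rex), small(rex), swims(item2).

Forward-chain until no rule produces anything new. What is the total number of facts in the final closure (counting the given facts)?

17

Round 1: (vi) [visible(obj3) AND ready(rex) -> approved(rex)]; (x) [flies(obj3) AND swims(item2) -> bird(item2)]; (xi) [swims(item2) AND locked(rex) -> flagged(rex)]. New: approved(rex), bird(item2), flagged(rex).
Round 2: (v) [flagged(rex) -> active(obj3)]; (viii) [bird(item2) AND approved(rex) -> green(rex)]. New: active(obj3), green(rex).
Round 3: (ii) [green(rex) AND active(obj3) -> closed(item2)]; (vii) [green(rex) AND active(obj3) -> red(item2)]. New: closed(item2), red(item2).
Round 4: (xiii) [red(item2) -> penguin(item2)]. New: penguin(item2).
Round 5: (xii) [penguin(item2) -> stale(item2)]. New: stale(item2).
Round 6: (ix) [stale(item2) -> valid(rex)]. New: valid(rex).
Closure: {active(obj3), approved(rex), bird(item2), closed(item2), cold(rex), flagged(rex), flies(obj3), green(rex), locked(rex), penguin(item2), ready(rex), red(item2), small(rex), stale(item2), swims(item2), valid(rex), visible(obj3)} — 17 facts.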